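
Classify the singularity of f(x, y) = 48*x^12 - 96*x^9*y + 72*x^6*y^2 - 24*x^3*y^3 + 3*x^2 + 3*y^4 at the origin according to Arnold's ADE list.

A_3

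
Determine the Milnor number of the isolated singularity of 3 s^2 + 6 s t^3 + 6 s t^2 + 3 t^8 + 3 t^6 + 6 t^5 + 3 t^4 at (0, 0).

7

The Hessian of f at 0 has rank 1. Corank 1: A-series; mu = 7 gives A_7.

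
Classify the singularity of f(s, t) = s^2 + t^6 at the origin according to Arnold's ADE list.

The Hessian of f at 0 is [[2, 0], [0, 0]] with rank 1, so corank 1. A Groebner basis of the Jacobian ideal J(f) in C{s,t} is {t^5, s}; counting standard monomials gives mu = 5. Corank 1: A-series; mu = 5 gives A_5.

A5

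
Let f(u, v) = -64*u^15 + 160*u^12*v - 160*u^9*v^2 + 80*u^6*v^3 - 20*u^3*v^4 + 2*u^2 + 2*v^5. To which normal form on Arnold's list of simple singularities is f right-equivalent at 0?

A_4

The Hessian of f at 0 is [[4, 0], [0, 0]] with rank 1, so corank 1. A Groebner basis of the Jacobian ideal J(f) in C{u,v} is {v^4, u}; counting standard monomials gives mu = 4. Corank 1: A-series; mu = 4 gives A_4.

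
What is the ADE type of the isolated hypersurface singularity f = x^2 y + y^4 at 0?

The Hessian of f at 0 is [[0, 0], [0, 0]] with rank 0, so corank 2. A Groebner basis of the Jacobian ideal J(f) in C{x,y} is {x^3, x^2/4 + y^3, x*y}; counting standard monomials gives mu = 5. Corank 2; j^3 = x^2*y has shape L^2 M (L != M), so D-series; mu = 5 gives D_5.

D5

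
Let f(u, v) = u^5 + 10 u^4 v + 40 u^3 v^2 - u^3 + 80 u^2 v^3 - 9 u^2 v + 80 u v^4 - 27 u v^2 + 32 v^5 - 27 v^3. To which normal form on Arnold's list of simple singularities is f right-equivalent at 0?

E_8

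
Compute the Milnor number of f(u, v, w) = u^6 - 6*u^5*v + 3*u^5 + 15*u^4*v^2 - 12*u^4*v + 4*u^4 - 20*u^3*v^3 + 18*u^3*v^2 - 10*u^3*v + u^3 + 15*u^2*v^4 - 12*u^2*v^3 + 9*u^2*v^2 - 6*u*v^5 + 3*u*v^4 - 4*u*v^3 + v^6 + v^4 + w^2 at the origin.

6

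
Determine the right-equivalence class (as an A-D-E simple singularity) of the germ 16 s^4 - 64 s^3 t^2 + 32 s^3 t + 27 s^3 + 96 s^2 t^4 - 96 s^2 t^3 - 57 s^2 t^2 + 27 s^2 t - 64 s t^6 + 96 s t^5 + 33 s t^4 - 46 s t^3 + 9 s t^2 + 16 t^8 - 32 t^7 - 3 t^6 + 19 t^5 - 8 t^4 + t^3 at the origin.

E_{6}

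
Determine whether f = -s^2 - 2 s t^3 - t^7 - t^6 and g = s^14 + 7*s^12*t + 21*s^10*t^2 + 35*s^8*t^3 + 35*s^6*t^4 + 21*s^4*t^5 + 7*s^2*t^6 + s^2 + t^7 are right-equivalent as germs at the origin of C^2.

The Hessian of f at 0 is [[-2, 0], [0, 0]] with rank 1, so corank 1. A Groebner basis of the Jacobian ideal J(f) in C{s,t} is {s + t^3, s^2}; counting standard monomials gives mu = 6. Corank 1: A-series; mu = 6 gives A_6. The Hessian of g at 0 is [[2, 0], [0, 0]] with rank 1, so corank 1. A Groebner basis of the Jacobian ideal J(g) in C{s,t} is {t^6, s}; counting standard monomials gives mu = 6. Corank 1: A-series; mu = 6 gives A_6. Both have type A_6, hence right-equivalent.

Yes.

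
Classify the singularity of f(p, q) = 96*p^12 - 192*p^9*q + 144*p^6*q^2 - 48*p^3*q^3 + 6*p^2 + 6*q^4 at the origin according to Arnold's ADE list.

A3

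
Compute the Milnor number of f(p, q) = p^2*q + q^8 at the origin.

9

The Hessian of f at 0 has rank 0. Corank 2; j^3 = p^2*q has shape L^2 M (L != M), so D-series; mu = 9 gives D_9.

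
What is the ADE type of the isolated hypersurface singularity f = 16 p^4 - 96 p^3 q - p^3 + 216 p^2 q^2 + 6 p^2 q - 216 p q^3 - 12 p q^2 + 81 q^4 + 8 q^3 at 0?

E6

The Hessian of f at 0 has rank 0. Corank 2; j^3 = -(p - 2*q)^3 is a perfect cube, so E-series; the 4-jet and mu = 6 give E_6.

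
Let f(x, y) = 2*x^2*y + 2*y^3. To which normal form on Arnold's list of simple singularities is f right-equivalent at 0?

The Hessian of f at 0 has rank 0. Corank 2; j^3 = 2*y*(x^2 + y^2) splits into three distinct lines over C (the quadratic factor has nonzero discriminant), so D_4.

D_{4}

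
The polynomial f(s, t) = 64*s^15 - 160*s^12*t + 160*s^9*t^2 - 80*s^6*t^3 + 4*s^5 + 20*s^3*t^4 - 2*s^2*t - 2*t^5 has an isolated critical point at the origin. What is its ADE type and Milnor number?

The Hessian of f at 0 is [[0, 0], [0, 0]] with rank 0, so corank 2. A Groebner basis of the Jacobian ideal J(f) in C{s,t} is {s^2/5 + t^4, s^3, s*t}; counting standard monomials gives mu = 6. Corank 2; j^3 = -2*s^2*t has shape L^2 M (L != M), so D-series; mu = 6 gives D_6.

Type D_6, Milnor number mu = 6.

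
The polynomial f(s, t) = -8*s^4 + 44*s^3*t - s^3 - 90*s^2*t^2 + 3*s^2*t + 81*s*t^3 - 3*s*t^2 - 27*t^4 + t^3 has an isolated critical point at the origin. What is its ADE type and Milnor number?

The Hessian of f at 0 is [[0, 0], [0, 0]] with rank 0, so corank 2. A Groebner basis of the Jacobian ideal J(f) in C{s,t} is {3*s^2/4 - 3*s*t/2 + t^4 - t^3/4 + 3*t^2/4, s^3 + 15*s^2/4 - 15*s*t/2 - 9*t^3/4 + 15*t^2/4, s^2*t + 9*s^2/4 - 9*s*t/2 - 7*t^3/4 + 9*t^2/4, s^2 + s*t^2 - 2*s*t - 4*t^3/3 + t^2}; counting standard monomials gives mu = 7. Corank 2; j^3 = -(s - t)^3 is a perfect cube, so E-series; the 4-jet and mu = 7 give E_7.

Type E_{7}, Milnor number mu = 7.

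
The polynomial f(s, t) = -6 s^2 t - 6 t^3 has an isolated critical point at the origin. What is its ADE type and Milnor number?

Type D4, Milnor number mu = 4.

The Hessian of f at 0 has rank 0. Corank 2; j^3 = -6*t*(s^2 + t^2) splits into three distinct lines over C (the quadratic factor has nonzero discriminant), so D_4.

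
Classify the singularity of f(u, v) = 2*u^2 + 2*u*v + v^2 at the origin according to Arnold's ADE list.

A1

The Hessian of f at 0 has rank 2. Corank 0: nondegenerate Morse point, so A_1.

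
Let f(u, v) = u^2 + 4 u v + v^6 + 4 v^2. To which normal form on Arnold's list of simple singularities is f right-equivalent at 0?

A5

The Hessian of f at 0 is [[2, 4], [4, 8]] with rank 1, so corank 1. A Groebner basis of the Jacobian ideal J(f) in C{u,v} is {v^5, u + 2*v}; counting standard monomials gives mu = 5. Corank 1: A-series; mu = 5 gives A_5.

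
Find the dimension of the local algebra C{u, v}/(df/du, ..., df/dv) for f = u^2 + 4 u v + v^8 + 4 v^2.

7

The Hessian of f at 0 has rank 1. Corank 1: A-series; mu = 7 gives A_7.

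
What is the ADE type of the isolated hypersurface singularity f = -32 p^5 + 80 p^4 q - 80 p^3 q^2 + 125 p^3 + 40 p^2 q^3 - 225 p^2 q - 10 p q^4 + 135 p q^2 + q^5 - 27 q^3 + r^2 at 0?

The Hessian of f at 0 has rank 1. Corank 2; j^3 = (5*p - 3*q)^3 is a perfect cube, so E-series; the 5-jet and mu = 8 give E_8.

E_{8}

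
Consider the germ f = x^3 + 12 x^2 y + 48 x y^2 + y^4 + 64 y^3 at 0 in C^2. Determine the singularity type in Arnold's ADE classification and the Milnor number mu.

The Hessian of f at 0 has rank 0. Corank 2; j^3 = (x + 4*y)^3 is a perfect cube, so E-series; the 4-jet and mu = 6 give E_6.

Type E_6, Milnor number mu = 6.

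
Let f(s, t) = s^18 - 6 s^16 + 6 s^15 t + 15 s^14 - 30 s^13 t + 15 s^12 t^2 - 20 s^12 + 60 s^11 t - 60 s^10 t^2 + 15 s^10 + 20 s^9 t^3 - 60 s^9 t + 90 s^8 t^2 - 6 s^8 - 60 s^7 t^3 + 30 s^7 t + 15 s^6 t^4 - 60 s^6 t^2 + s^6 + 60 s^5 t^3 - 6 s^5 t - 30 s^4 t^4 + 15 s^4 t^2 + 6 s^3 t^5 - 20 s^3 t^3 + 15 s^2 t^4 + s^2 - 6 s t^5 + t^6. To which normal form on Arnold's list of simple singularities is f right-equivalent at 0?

The Hessian of f at 0 has rank 1. Corank 1: A-series; mu = 5 gives A_5.

A_{5}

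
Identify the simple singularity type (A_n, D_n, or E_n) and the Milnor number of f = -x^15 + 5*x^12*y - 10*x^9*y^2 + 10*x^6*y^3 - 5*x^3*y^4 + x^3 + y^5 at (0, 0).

Type E_8, Milnor number mu = 8.

The Hessian of f at 0 is [[0, 0], [0, 0]] with rank 0, so corank 2. A Groebner basis of the Jacobian ideal J(f) in C{x,y} is {y^4, x^2}; counting standard monomials gives mu = 8. Corank 2; j^3 = x^3 is a perfect cube, so E-series; the 5-jet and mu = 8 give E_8.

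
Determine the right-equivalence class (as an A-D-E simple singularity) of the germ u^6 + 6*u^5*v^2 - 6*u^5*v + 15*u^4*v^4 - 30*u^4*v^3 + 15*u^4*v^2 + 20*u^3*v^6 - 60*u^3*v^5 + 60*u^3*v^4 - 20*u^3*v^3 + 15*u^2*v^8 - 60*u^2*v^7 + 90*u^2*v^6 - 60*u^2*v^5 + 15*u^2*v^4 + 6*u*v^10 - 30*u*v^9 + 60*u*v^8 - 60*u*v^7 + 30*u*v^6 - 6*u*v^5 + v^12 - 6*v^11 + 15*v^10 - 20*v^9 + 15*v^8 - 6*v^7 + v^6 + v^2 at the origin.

A_{5}

The Hessian of f at 0 has rank 1. Corank 1: A-series; mu = 5 gives A_5.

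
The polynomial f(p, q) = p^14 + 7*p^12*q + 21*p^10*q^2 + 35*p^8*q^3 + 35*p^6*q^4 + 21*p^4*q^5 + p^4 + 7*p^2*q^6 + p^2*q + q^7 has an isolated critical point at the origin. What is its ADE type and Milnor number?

Type D_8, Milnor number mu = 8.

The Hessian of f at 0 is [[0, 0], [0, 0]] with rank 0, so corank 2. A Groebner basis of the Jacobian ideal J(f) in C{p,q} is {p^2/7 + q^6, p^3, p*q}; counting standard monomials gives mu = 8. Corank 2; j^3 = p^2*q has shape L^2 M (L != M), so D-series; mu = 8 gives D_8.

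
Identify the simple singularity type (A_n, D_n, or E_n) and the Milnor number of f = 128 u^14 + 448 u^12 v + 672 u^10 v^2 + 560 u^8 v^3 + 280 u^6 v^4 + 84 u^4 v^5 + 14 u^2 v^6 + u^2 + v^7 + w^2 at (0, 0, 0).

The Hessian of f at 0 has rank 2. Corank 1: A-series; mu = 6 gives A_6.

Type A_{6}, Milnor number mu = 6.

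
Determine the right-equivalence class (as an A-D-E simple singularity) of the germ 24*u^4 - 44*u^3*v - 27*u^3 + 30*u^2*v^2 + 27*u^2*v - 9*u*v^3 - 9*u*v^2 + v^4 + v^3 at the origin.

E7

The Hessian of f at 0 has rank 0. Corank 2; j^3 = -(3*u - v)^3 is a perfect cube, so E-series; the 4-jet and mu = 7 give E_7.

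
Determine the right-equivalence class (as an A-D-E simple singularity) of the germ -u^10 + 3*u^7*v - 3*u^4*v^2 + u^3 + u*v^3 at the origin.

E7

The Hessian of f at 0 has rank 0. Corank 2; j^3 = u^3 is a perfect cube, so E-series; the 4-jet and mu = 7 give E_7.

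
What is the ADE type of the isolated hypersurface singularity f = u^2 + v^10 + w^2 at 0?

A_{9}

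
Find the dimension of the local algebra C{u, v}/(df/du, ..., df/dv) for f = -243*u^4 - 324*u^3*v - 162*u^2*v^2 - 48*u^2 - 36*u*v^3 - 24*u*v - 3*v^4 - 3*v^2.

The Hessian of f at 0 has rank 1. Corank 1: A-series; mu = 3 gives A_3.

3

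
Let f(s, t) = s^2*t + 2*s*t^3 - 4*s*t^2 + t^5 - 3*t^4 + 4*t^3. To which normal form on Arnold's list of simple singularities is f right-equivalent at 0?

D5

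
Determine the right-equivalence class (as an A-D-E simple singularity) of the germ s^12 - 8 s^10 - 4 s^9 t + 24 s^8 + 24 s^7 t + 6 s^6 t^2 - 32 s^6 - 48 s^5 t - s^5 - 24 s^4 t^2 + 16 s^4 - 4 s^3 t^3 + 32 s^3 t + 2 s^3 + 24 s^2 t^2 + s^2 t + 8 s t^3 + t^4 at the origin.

D_{5}

The Hessian of f at 0 is [[0, 0], [0, 0]] with rank 0, so corank 2. A Groebner basis of the Jacobian ideal J(f) in C{s,t} is {s*t^2, -s*t/8 + t^3, s^2 + s*t/2}; counting standard monomials gives mu = 5. Corank 2; j^3 = s^2*(2*s + t) has shape L^2 M (L != M), so D-series; mu = 5 gives D_5.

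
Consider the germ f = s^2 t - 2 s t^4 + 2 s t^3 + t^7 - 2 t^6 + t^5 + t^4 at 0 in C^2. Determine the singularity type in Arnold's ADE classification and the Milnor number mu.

The Hessian of f at 0 has rank 0. Corank 2; j^3 = s^2*t has shape L^2 M (L != M), so D-series; mu = 5 gives D_5.

Type D5, Milnor number mu = 5.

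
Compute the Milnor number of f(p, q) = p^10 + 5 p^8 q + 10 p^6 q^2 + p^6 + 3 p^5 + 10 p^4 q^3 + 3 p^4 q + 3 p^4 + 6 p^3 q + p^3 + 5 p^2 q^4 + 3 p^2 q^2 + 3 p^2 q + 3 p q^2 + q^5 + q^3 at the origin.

8

The Hessian of f at 0 has rank 0. Corank 2; j^3 = (p + q)^3 is a perfect cube, so E-series; the 5-jet and mu = 8 give E_8.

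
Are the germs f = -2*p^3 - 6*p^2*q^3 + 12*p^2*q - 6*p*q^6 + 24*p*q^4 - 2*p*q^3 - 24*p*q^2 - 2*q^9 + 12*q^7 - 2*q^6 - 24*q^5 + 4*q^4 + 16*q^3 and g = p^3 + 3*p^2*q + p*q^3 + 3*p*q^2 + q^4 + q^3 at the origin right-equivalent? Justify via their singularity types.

The Hessian of f at 0 is [[0, 0], [0, 0]] with rank 0, so corank 2. A Groebner basis of the Jacobian ideal J(f) in C{p,q} is {p^3 - 6*p^2*q - 48*p^2 + 192*p*q - 192*q^2, 6*p^2 + p*q^2 - 24*p*q + 24*q^2, 3*p^2 - 12*p*q + q^3 + 12*q^2}; counting standard monomials gives mu = 7. Corank 2; j^3 = -2*(p - 2*q)^3 is a perfect cube, so E-series; the 4-jet and mu = 7 give E_7. The Hessian of g at 0 is [[0, 0], [0, 0]] with rank 0, so corank 2. A Groebner basis of the Jacobian ideal J(g) in C{p,q} is {p^3 + 3*p^2*q + 6*p^2 + 12*p*q + 6*q^2, -3*p^2 + p*q^2 - 6*p*q - 3*q^2, 3*p^2 + 6*p*q + q^3 + 3*q^2}; counting standard monomials gives mu = 7. Corank 2; j^3 = (p + q)^3 is a perfect cube, so E-series; the 4-jet and mu = 7 give E_7. Both have type E_7, hence right-equivalent.

Yes.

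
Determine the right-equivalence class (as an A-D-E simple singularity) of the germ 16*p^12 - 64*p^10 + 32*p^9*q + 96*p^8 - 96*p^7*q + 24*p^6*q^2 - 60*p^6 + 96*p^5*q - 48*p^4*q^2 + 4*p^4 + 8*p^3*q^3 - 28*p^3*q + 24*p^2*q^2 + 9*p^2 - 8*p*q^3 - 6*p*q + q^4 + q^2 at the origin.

The Hessian of f at 0 is [[18, -6], [-6, 2]] with rank 1, so corank 1. A Groebner basis of the Jacobian ideal J(f) in C{p,q} is {q^3, p - q/3}; counting standard monomials gives mu = 3. Corank 1: A-series; mu = 3 gives A_3.

A3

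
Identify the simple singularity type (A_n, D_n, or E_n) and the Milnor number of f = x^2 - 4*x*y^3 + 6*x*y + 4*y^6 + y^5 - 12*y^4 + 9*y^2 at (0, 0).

Type A_4, Milnor number mu = 4.

The Hessian of f at 0 has rank 1. Corank 1: A-series; mu = 4 gives A_4.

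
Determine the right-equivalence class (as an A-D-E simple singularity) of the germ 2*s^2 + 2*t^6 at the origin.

A5

The Hessian of f at 0 has rank 1. Corank 1: A-series; mu = 5 gives A_5.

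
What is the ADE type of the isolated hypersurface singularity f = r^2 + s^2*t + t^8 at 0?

The Hessian of f at 0 has rank 1. Corank 2; j^3 = s^2*t has shape L^2 M (L != M), so D-series; mu = 9 gives D_9.

D9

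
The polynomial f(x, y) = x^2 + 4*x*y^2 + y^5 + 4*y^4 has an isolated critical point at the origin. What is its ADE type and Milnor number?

The Hessian of f at 0 is [[2, 0], [0, 0]] with rank 1, so corank 1. A Groebner basis of the Jacobian ideal J(f) in C{x,y} is {x^2, x/2 + y^2}; counting standard monomials gives mu = 4. Corank 1: A-series; mu = 4 gives A_4.

Type A4, Milnor number mu = 4.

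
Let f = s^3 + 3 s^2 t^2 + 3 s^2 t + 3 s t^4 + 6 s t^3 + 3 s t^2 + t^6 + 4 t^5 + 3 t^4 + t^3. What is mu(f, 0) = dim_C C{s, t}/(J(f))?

The Hessian of f at 0 is [[0, 0], [0, 0]] with rank 0, so corank 2. A Groebner basis of the Jacobian ideal J(f) in C{s,t} is {t^4, s^3 + 3*s^2*t - 3*s^2/2 - 3*s*t - 2*t^3 - 3*t^2/2, s^2/2 + s*t^2 + s*t + t^3 + t^2/2}; counting standard monomials gives mu = 8. Corank 2; j^3 = (s + t)^3 is a perfect cube, so E-series; the 5-jet and mu = 8 give E_8.

8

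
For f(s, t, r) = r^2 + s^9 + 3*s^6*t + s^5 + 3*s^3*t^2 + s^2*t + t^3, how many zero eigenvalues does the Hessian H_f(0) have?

2

The Hessian at 0 is [[0, 0, 0], [0, 0, 0], [0, 0, 2]] of rank 1; hence corank 2.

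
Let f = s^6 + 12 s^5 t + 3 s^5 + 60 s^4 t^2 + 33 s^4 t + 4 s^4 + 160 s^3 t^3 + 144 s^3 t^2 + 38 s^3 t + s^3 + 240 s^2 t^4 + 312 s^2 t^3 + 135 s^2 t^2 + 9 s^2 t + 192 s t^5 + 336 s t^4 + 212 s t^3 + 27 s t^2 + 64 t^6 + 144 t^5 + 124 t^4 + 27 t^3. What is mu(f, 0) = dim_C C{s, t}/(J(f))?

The Hessian of f at 0 is [[0, 0], [0, 0]] with rank 0, so corank 2. A Groebner basis of the Jacobian ideal J(f) in C{s,t} is {s^3 - 27*s^2 - 162*s*t - 243*t^2, s^2*t + 21*s^2/2 + 63*s*t + 189*t^2/2, -4*s^2 + s*t^2 - 24*s*t - 36*t^2, 3*s^2/2 + 9*s*t + t^3 + 27*t^2/2}; counting standard monomials gives mu = 6. Corank 2; j^3 = (s + 3*t)^3 is a perfect cube, so E-series; the 4-jet and mu = 6 give E_6.

6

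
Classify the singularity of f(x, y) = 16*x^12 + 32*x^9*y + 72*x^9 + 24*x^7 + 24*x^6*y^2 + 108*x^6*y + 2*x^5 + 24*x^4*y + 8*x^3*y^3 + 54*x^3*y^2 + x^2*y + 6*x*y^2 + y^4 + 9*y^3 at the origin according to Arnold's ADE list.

D_{5}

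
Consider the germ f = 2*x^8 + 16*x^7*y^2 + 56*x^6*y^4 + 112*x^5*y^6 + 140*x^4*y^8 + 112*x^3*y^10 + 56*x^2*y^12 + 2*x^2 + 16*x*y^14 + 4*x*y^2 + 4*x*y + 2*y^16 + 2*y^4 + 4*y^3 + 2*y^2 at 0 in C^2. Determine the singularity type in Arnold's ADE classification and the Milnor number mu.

The Hessian of f at 0 is [[4, 4], [4, 4]] with rank 1, so corank 1. A Groebner basis of the Jacobian ideal J(f) in C{x,y} is {x^4 + 6*x^3 + 14*x^2*y - 11*x^2 - 14*x*y + 3*x + 3*y, x^3*y - 3*x^3 - 6*x^2*y + 4*x^2 + 5*x*y - x - y, x + y^2 + y}; counting standard monomials gives mu = 7. Corank 1: A-series; mu = 7 gives A_7.

Type A_{7}, Milnor number mu = 7.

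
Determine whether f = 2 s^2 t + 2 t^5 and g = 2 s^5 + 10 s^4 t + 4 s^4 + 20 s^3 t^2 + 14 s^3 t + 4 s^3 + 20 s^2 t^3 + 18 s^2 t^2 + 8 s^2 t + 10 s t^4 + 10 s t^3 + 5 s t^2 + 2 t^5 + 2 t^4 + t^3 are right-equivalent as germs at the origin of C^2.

The Hessian of f at 0 is [[0, 0], [0, 0]] with rank 0, so corank 2. A Groebner basis of the Jacobian ideal J(f) in C{s,t} is {s^2/5 + t^4, s^3, s*t}; counting standard monomials gives mu = 6. Corank 2; j^3 = 2*s^2*t has shape L^2 M (L != M), so D-series; mu = 6 gives D_6. The Hessian of g at 0 is [[0, 0], [0, 0]] with rank 0, so corank 2. A Groebner basis of the Jacobian ideal J(g) in C{s,t} is {s^3 - 5*s^2 - 6*s*t - 7*t^2/4, s^2*t + 9*s^2 + 11*s*t + 13*t^2/4, -16*s^2 + s*t^2 - 20*s*t - 6*t^2, 28*s^2 + 36*s*t + t^3 + 11*t^2}; counting standard monomials gives mu = 6. Corank 2; j^3 = (s + t)*(2*s + t)^2 has shape L^2 M (L != M), so D-series; mu = 6 gives D_6. Both have type D_6, hence right-equivalent.

Yes.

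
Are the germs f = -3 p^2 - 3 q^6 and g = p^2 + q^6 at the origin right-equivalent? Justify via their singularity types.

Yes.

The Hessian of f at 0 has rank 1. Corank 1: A-series; mu = 5 gives A_5. The Hessian of g at 0 has rank 1. Corank 1: A-series; mu = 5 gives A_5. Both have type A_5, hence right-equivalent.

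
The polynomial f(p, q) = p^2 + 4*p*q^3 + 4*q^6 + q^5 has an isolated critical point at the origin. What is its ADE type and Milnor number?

The Hessian of f at 0 has rank 1. Corank 1: A-series; mu = 4 gives A_4.

Type A_{4}, Milnor number mu = 4.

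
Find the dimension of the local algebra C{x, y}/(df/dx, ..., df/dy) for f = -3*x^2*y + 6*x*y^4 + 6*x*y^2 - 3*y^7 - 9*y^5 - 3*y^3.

The Hessian of f at 0 has rank 0. Corank 2; j^3 = -3*y*(x - y)^2 has shape L^2 M (L != M), so D-series; mu = 6 gives D_6.

6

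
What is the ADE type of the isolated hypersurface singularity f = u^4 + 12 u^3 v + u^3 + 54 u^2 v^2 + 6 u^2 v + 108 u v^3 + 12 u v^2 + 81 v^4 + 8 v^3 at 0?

E_6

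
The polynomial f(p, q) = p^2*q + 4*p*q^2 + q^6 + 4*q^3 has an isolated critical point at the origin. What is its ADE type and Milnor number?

Type D7, Milnor number mu = 7.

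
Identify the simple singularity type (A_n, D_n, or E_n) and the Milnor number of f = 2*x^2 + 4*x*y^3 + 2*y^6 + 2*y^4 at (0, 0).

Type A_3, Milnor number mu = 3.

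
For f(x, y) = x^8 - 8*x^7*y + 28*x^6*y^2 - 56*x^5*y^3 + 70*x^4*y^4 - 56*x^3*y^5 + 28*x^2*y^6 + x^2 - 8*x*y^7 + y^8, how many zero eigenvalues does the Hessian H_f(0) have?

The Hessian at 0 is [[2, 0], [0, 0]] of rank 1; hence corank 1.

1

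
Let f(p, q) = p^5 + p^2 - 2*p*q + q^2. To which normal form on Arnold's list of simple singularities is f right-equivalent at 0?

A_{4}

The Hessian of f at 0 is [[2, -2], [-2, 2]] with rank 1, so corank 1. A Groebner basis of the Jacobian ideal J(f) in C{p,q} is {q^4, p - q}; counting standard monomials gives mu = 4. Corank 1: A-series; mu = 4 gives A_4.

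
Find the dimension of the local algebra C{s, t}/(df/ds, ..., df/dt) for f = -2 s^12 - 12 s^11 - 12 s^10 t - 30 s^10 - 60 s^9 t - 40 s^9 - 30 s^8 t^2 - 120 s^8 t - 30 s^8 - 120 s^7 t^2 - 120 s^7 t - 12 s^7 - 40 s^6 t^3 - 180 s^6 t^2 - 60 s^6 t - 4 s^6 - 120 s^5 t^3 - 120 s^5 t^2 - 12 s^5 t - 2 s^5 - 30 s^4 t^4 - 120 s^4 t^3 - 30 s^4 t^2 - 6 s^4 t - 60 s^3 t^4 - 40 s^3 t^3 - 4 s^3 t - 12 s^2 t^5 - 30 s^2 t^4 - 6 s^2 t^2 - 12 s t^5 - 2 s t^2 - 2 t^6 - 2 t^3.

7

The Hessian of f at 0 is [[0, 0], [0, 0]] with rank 0, so corank 2. A Groebner basis of the Jacobian ideal J(f) in C{s,t} is {s^3 - 6*s*t^2 + s*t, s^2*t + 6*s*t^2 + t^2, t^3}; counting standard monomials gives mu = 7. Corank 2; j^3 = -2*t^2*(s + t) has shape L^2 M (L != M), so D-series; mu = 7 gives D_7.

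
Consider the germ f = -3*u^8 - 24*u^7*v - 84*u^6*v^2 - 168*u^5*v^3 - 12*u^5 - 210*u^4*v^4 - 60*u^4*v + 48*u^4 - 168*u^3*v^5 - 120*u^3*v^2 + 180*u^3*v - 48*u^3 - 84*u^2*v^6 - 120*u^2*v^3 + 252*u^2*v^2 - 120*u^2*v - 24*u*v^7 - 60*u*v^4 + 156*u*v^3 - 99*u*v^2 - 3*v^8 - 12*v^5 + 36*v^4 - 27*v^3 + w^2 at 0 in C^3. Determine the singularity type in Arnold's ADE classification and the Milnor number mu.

Type D_9, Milnor number mu = 9.

The Hessian of f at 0 has rank 1. Corank 2; j^3 = -3*(u + v)*(4*u + 3*v)^2 has shape L^2 M (L != M), so D-series; mu = 9 gives D_9.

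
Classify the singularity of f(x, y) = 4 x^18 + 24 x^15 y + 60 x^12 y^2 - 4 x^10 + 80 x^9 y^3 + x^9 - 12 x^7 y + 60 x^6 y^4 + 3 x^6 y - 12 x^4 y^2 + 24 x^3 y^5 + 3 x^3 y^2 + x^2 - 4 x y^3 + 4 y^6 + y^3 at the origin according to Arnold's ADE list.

A2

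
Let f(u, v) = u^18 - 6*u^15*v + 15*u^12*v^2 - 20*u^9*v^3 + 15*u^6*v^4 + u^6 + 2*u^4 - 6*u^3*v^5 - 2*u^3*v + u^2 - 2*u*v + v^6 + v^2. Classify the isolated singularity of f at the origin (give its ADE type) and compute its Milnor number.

Type A_5, Milnor number mu = 5.

The Hessian of f at 0 has rank 1. Corank 1: A-series; mu = 5 gives A_5.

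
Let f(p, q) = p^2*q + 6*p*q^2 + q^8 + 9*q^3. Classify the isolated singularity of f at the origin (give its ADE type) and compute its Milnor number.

Type D_9, Milnor number mu = 9.

The Hessian of f at 0 is [[0, 0], [0, 0]] with rank 0, so corank 2. A Groebner basis of the Jacobian ideal J(f) in C{p,q} is {p^2/8 + q^7 - 9*q^2/8, p^3 + 27*q^3, p*q + 3*q^2}; counting standard monomials gives mu = 9. Corank 2; j^3 = q*(p + 3*q)^2 has shape L^2 M (L != M), so D-series; mu = 9 gives D_9.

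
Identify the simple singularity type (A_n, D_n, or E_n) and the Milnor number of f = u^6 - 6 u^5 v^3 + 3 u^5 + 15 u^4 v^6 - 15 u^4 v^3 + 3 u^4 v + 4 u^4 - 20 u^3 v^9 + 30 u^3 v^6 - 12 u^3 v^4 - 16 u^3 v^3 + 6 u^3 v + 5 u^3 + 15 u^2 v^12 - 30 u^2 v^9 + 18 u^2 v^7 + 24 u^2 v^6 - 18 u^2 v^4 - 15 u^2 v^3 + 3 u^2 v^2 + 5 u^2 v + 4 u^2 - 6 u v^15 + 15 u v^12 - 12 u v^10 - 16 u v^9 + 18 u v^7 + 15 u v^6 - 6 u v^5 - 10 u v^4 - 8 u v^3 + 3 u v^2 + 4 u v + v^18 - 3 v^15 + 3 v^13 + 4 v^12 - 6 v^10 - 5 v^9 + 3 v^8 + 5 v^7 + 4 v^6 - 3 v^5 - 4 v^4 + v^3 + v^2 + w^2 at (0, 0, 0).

Type A_{2}, Milnor number mu = 2.

The Hessian of f at 0 is [[8, 4, 0], [4, 2, 0], [0, 0, 2]] with rank 2, so corank 1. A Groebner basis of the Jacobian ideal J(f) in C{u,v,w} is {v^2, u + v/2, w}; counting standard monomials gives mu = 2. Corank 1: A-series; mu = 2 gives A_2.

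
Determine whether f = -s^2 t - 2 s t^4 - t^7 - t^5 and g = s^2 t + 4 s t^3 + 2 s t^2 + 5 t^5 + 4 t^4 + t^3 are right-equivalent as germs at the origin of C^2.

Yes.

The Hessian of f at 0 is [[0, 0], [0, 0]] with rank 0, so corank 2. A Groebner basis of the Jacobian ideal J(f) in C{s,t} is {s*t + t^4, s*t^2, s^2 - 5*s*t}; counting standard monomials gives mu = 6. Corank 2; j^3 = -s^2*t has shape L^2 M (L != M), so D-series; mu = 6 gives D_6. The Hessian of g at 0 is [[0, 0], [0, 0]] with rank 0, so corank 2. A Groebner basis of the Jacobian ideal J(g) in C{s,t} is {s^3 - 6*s^2 - 25*s*t/2 - 13*t^2/2, s^2*t + 4*s^2 + 17*s*t/2 + 9*t^2/2, -2*s^2 + s*t^2 - 9*s*t/2 - 5*t^2/2, s*t/2 + t^3 + t^2/2}; counting standard monomials gives mu = 6. Corank 2; j^3 = t*(s + t)^2 has shape L^2 M (L != M), so D-series; mu = 6 gives D_6. Both have type D_6, hence right-equivalent.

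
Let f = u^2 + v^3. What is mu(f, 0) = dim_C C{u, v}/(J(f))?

2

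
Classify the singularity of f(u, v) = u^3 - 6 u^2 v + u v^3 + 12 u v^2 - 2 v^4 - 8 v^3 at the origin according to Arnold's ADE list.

E_7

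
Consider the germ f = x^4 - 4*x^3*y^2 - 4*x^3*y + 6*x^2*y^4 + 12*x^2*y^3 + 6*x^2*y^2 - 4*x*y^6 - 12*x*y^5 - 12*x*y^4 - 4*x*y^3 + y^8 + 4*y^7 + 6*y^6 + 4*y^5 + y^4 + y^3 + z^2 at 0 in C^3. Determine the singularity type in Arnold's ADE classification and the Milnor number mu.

Type E6, Milnor number mu = 6.

The Hessian of f at 0 is [[0, 0, 0], [0, 0, 0], [0, 0, 2]] with rank 1, so corank 2. A Groebner basis of the Jacobian ideal J(f) in C{x,y,z} is {x^3 - 3*x^2*y, y^2, z}; counting standard monomials gives mu = 6. Corank 2; j^3 = y^3 is a perfect cube, so E-series; the 4-jet and mu = 6 give E_6.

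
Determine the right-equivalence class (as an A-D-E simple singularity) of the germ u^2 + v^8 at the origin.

A_{7}

The Hessian of f at 0 has rank 1. Corank 1: A-series; mu = 7 gives A_7.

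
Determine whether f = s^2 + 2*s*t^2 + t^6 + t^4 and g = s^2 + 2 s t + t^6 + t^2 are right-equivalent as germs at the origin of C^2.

Yes.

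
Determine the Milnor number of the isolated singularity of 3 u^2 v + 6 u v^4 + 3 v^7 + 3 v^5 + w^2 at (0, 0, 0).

The Hessian of f at 0 has rank 1. Corank 2; j^3 = 3*u^2*v has shape L^2 M (L != M), so D-series; mu = 6 gives D_6.

6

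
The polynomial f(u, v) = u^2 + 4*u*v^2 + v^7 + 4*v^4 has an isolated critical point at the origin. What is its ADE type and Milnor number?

Type A_{6}, Milnor number mu = 6.

The Hessian of f at 0 has rank 1. Corank 1: A-series; mu = 6 gives A_6.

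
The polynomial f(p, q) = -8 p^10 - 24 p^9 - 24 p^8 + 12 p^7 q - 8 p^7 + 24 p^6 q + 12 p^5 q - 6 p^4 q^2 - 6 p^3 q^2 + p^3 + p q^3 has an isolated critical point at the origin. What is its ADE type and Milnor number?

Type E7, Milnor number mu = 7.

The Hessian of f at 0 has rank 0. Corank 2; j^3 = p^3 is a perfect cube, so E-series; the 4-jet and mu = 7 give E_7.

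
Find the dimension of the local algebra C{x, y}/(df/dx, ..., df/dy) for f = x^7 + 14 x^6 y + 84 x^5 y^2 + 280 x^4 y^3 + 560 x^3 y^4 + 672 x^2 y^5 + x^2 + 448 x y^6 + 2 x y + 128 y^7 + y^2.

6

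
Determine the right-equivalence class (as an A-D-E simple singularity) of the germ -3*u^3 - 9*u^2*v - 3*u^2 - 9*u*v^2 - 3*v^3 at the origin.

A_{2}

The Hessian of f at 0 is [[-6, 0], [0, 0]] with rank 1, so corank 1. A Groebner basis of the Jacobian ideal J(f) in C{u,v} is {v^2, u}; counting standard monomials gives mu = 2. Corank 1: A-series; mu = 2 gives A_2.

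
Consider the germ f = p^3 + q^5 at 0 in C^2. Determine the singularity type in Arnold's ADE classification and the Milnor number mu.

The Hessian of f at 0 has rank 0. Corank 2; j^3 = p^3 is a perfect cube, so E-series; the 5-jet and mu = 8 give E_8.

Type E_{8}, Milnor number mu = 8.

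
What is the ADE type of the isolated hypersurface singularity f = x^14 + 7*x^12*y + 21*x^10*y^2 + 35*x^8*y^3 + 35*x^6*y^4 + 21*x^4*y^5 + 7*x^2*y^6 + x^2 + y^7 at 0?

A6

The Hessian of f at 0 is [[2, 0], [0, 0]] with rank 1, so corank 1. A Groebner basis of the Jacobian ideal J(f) in C{x,y} is {y^6, x}; counting standard monomials gives mu = 6. Corank 1: A-series; mu = 6 gives A_6.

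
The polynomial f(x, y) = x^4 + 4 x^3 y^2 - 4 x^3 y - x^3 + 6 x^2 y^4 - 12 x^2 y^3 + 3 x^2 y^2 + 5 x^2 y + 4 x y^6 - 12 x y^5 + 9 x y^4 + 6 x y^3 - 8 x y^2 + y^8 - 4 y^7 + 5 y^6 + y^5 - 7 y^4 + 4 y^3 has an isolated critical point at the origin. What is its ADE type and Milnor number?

Type D_5, Milnor number mu = 5.

The Hessian of f at 0 has rank 0. Corank 2; j^3 = -(x - 2*y)^2*(x - y) has shape L^2 M (L != M), so D-series; mu = 5 gives D_5.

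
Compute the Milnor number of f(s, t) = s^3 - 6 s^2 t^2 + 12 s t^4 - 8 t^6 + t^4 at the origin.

6

The Hessian of f at 0 has rank 0. Corank 2; j^3 = s^3 is a perfect cube, so E-series; the 4-jet and mu = 6 give E_6.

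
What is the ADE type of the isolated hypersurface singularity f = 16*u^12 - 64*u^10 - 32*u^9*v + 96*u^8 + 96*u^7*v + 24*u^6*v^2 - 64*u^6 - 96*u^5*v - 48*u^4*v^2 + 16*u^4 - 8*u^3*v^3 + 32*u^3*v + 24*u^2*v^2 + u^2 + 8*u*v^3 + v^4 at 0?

A_3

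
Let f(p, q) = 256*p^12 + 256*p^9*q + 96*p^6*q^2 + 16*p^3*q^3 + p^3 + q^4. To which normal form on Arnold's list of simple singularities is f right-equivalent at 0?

E6

The Hessian of f at 0 is [[0, 0], [0, 0]] with rank 0, so corank 2. A Groebner basis of the Jacobian ideal J(f) in C{p,q} is {q^3, p^2}; counting standard monomials gives mu = 6. Corank 2; j^3 = p^3 is a perfect cube, so E-series; the 4-jet and mu = 6 give E_6.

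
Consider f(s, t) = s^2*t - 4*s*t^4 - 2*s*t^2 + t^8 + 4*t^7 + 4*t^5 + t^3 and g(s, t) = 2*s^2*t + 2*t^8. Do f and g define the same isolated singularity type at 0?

Yes.

The Hessian of f at 0 has rank 0. Corank 2; j^3 = t*(s - t)^2 has shape L^2 M (L != M), so D-series; mu = 9 gives D_9. The Hessian of g at 0 has rank 0. Corank 2; j^3 = 2*s^2*t has shape L^2 M (L != M), so D-series; mu = 9 gives D_9. Both have type D_9, hence right-equivalent.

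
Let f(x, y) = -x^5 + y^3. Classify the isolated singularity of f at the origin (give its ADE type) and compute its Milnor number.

The Hessian of f at 0 is [[0, 0], [0, 0]] with rank 0, so corank 2. A Groebner basis of the Jacobian ideal J(f) in C{x,y} is {x^4, y^2}; counting standard monomials gives mu = 8. Corank 2; j^3 = y^3 is a perfect cube, so E-series; the 5-jet and mu = 8 give E_8.

Type E8, Milnor number mu = 8.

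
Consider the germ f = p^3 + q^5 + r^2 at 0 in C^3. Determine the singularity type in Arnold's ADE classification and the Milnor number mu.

Type E_{8}, Milnor number mu = 8.

The Hessian of f at 0 has rank 1. Corank 2; j^3 = p^3 is a perfect cube, so E-series; the 5-jet and mu = 8 give E_8.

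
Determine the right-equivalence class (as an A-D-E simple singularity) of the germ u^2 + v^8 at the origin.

A7

The Hessian of f at 0 is [[2, 0], [0, 0]] with rank 1, so corank 1. A Groebner basis of the Jacobian ideal J(f) in C{u,v} is {v^7, u}; counting standard monomials gives mu = 7. Corank 1: A-series; mu = 7 gives A_7.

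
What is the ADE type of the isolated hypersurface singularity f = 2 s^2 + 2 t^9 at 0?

The Hessian of f at 0 is [[4, 0], [0, 0]] with rank 1, so corank 1. A Groebner basis of the Jacobian ideal J(f) in C{s,t} is {t^8, s}; counting standard monomials gives mu = 8. Corank 1: A-series; mu = 8 gives A_8.

A8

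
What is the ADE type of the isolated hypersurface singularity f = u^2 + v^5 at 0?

A4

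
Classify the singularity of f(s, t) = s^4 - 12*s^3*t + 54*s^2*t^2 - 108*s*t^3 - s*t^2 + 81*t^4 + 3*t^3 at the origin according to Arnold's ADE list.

D5

The Hessian of f at 0 is [[0, 0], [0, 0]] with rank 0, so corank 2. A Groebner basis of the Jacobian ideal J(f) in C{s,t} is {s^3 - t^2/4, t^3, s*t - 3*t^2}; counting standard monomials gives mu = 5. Corank 2; j^3 = -t^2*(s - 3*t) has shape L^2 M (L != M), so D-series; mu = 5 gives D_5.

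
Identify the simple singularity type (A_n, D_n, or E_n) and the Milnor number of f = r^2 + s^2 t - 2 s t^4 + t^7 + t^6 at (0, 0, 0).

Type D7, Milnor number mu = 7.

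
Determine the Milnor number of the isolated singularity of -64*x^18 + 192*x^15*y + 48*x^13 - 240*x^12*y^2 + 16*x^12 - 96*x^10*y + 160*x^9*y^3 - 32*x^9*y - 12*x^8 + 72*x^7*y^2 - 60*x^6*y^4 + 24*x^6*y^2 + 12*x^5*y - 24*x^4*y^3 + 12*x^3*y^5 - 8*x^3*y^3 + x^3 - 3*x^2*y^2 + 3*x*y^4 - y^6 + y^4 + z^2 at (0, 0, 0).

6

The Hessian of f at 0 has rank 1. Corank 2; j^3 = x^3 is a perfect cube, so E-series; the 4-jet and mu = 6 give E_6.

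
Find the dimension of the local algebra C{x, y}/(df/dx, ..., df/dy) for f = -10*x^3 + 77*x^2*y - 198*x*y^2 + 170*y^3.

The Hessian of f at 0 is [[0, 0], [0, 0]] with rank 0, so corank 2. A Groebner basis of the Jacobian ideal J(f) in C{x,y} is {y^3, x^2 - 6*y^2, x*y - 27*y^2/11}; counting standard monomials gives mu = 4. Corank 2; j^3 = -(2*x - 5*y)*(5*x^2 - 26*x*y + 34*y^2) splits into three distinct lines over C (the quadratic factor has nonzero discriminant), so D_4.

4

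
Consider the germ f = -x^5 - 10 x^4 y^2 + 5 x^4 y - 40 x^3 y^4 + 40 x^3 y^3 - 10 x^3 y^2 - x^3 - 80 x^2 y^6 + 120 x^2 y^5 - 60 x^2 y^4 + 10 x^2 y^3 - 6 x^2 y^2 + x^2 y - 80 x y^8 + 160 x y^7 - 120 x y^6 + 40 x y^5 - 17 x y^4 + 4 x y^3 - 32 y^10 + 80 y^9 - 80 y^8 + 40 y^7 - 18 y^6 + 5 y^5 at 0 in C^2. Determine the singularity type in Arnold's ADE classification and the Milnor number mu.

The Hessian of f at 0 is [[0, 0], [0, 0]] with rank 0, so corank 2. A Groebner basis of the Jacobian ideal J(f) in C{x,y} is {x^3, x^2*y, -2*x^2 + x*y^2, -5*x^2/2 + x*y/2 + y^3}; counting standard monomials gives mu = 6. Corank 2; j^3 = -x^2*(x - y) has shape L^2 M (L != M), so D-series; mu = 6 gives D_6.

Type D6, Milnor number mu = 6.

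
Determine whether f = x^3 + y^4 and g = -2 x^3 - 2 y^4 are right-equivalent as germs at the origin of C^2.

Yes.

The Hessian of f at 0 is [[0, 0], [0, 0]] with rank 0, so corank 2. A Groebner basis of the Jacobian ideal J(f) in C{x,y} is {y^3, x^2}; counting standard monomials gives mu = 6. Corank 2; j^3 = x^3 is a perfect cube, so E-series; the 4-jet and mu = 6 give E_6. The Hessian of g at 0 is [[0, 0], [0, 0]] with rank 0, so corank 2. A Groebner basis of the Jacobian ideal J(g) in C{x,y} is {y^3, x^2}; counting standard monomials gives mu = 6. Corank 2; j^3 = -2*x^3 is a perfect cube, so E-series; the 4-jet and mu = 6 give E_6. Both have type E_6, hence right-equivalent.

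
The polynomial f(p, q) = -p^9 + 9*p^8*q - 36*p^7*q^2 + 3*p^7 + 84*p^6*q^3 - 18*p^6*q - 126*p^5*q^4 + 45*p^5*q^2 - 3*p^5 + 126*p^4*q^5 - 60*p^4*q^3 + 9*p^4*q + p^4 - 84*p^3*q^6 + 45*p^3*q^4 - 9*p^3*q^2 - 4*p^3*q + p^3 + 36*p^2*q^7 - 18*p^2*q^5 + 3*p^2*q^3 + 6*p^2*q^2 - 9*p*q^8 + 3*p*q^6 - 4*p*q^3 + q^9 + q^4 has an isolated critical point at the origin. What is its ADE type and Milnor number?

The Hessian of f at 0 has rank 0. Corank 2; j^3 = p^3 is a perfect cube, so E-series; the 4-jet and mu = 6 give E_6.

Type E6, Milnor number mu = 6.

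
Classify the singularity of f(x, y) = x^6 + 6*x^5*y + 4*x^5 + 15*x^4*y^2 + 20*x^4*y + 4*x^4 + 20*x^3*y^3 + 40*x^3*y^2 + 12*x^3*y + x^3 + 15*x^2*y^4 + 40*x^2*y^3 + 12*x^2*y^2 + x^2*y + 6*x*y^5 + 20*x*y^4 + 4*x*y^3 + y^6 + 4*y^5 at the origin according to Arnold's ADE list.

The Hessian of f at 0 has rank 0. Corank 2; j^3 = x^2*(x + y) has shape L^2 M (L != M), so D-series; mu = 7 gives D_7.

D_7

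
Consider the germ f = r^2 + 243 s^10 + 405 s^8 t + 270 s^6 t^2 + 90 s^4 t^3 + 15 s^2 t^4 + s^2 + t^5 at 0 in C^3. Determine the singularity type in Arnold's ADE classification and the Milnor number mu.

Type A_4, Milnor number mu = 4.

The Hessian of f at 0 is [[2, 0, 0], [0, 0, 0], [0, 0, 2]] with rank 2, so corank 1. A Groebner basis of the Jacobian ideal J(f) in C{s,t,r} is {t^4, s, r}; counting standard monomials gives mu = 4. Corank 1: A-series; mu = 4 gives A_4.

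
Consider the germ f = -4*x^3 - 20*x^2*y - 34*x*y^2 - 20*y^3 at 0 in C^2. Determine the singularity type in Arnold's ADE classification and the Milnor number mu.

Type D_{4}, Milnor number mu = 4.

The Hessian of f at 0 has rank 0. Corank 2; j^3 = -2*(x + 2*y)*(2*x^2 + 6*x*y + 5*y^2) splits into three distinct lines over C (the quadratic factor has nonzero discriminant), so D_4.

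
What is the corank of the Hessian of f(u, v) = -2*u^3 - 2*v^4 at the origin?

2

Hessian at 0 has rank 0.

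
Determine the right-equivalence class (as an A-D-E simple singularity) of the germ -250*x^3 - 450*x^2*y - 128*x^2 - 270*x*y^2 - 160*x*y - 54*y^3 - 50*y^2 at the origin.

The Hessian of f at 0 is [[-256, -160], [-160, -100]] with rank 1, so corank 1. A Groebner basis of the Jacobian ideal J(f) in C{x,y} is {y^2, x + 5*y/8}; counting standard monomials gives mu = 2. Corank 1: A-series; mu = 2 gives A_2.

A2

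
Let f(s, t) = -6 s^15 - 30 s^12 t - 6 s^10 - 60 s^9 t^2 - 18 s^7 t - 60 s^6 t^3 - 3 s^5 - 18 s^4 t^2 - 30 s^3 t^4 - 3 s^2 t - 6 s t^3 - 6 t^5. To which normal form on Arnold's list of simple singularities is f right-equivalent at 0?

The Hessian of f at 0 has rank 0. Corank 2; j^3 = -3*s^2*t has shape L^2 M (L != M), so D-series; mu = 6 gives D_6.

D6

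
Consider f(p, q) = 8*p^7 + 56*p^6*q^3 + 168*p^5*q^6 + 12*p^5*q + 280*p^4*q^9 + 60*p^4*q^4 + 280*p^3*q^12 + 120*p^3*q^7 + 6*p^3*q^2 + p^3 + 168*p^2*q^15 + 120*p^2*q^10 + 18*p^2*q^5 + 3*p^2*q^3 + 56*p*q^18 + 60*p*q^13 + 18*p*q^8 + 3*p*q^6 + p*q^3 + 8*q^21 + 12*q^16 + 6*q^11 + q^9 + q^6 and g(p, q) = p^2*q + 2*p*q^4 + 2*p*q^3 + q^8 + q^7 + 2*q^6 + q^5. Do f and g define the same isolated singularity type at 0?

No.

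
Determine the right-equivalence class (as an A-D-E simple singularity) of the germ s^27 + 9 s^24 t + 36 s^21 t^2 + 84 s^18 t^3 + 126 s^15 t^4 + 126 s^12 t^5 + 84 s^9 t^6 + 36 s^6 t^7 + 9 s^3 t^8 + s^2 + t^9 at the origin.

A_{8}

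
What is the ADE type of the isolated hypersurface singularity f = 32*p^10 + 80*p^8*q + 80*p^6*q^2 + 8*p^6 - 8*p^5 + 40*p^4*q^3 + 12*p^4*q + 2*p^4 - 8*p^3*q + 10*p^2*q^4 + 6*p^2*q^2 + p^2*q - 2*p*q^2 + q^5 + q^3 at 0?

D_6

The Hessian of f at 0 is [[0, 0], [0, 0]] with rank 0, so corank 2. A Groebner basis of the Jacobian ideal J(f) in C{p,q} is {p^3 + 2*p^2 - 9*p*q/2 + 5*q^2/2, p^2*q - p*q/2 + q^2/2, -2*p^2 + p*q^2 + 7*p*q/2 - 3*q^2/2, -4*p^2 + 15*p*q/2 + q^3 - 7*q^2/2}; counting standard monomials gives mu = 6. Corank 2; j^3 = q*(p - q)^2 has shape L^2 M (L != M), so D-series; mu = 6 gives D_6.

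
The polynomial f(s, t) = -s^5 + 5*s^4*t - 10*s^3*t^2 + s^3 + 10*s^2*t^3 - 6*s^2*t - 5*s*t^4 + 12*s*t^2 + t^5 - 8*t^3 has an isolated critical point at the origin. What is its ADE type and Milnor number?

The Hessian of f at 0 has rank 0. Corank 2; j^3 = (s - 2*t)^3 is a perfect cube, so E-series; the 5-jet and mu = 8 give E_8.

Type E8, Milnor number mu = 8.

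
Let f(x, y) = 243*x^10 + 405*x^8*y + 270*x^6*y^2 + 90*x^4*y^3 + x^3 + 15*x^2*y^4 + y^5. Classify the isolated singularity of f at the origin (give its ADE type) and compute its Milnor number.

Type E_{8}, Milnor number mu = 8.

The Hessian of f at 0 has rank 0. Corank 2; j^3 = x^3 is a perfect cube, so E-series; the 5-jet and mu = 8 give E_8.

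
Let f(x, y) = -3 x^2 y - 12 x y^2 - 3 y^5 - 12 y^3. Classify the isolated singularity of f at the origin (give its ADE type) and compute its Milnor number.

The Hessian of f at 0 has rank 0. Corank 2; j^3 = -3*y*(x + 2*y)^2 has shape L^2 M (L != M), so D-series; mu = 6 gives D_6.

Type D_{6}, Milnor number mu = 6.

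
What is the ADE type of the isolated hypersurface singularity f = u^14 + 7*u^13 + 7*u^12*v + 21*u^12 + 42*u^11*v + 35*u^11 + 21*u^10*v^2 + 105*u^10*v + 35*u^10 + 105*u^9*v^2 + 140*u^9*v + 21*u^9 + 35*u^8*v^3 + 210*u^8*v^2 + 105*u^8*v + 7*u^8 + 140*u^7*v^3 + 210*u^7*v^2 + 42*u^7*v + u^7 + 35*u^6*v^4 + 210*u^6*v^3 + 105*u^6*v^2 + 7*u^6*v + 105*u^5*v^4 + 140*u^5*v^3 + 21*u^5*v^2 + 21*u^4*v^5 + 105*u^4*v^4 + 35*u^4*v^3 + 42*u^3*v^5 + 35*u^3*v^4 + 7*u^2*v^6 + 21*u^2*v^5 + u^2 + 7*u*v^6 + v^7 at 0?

A6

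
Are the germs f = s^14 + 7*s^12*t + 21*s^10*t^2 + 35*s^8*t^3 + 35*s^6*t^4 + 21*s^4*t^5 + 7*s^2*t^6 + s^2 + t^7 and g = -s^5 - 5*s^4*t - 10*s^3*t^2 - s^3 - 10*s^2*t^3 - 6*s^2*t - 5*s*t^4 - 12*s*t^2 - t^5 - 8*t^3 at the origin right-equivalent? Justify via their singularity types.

No.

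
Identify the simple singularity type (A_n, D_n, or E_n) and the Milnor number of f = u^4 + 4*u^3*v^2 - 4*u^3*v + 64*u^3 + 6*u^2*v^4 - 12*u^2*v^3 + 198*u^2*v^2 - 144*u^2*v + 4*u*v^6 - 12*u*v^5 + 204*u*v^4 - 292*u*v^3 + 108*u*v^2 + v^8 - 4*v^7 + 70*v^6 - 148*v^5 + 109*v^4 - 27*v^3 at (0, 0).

Type E_{6}, Milnor number mu = 6.

The Hessian of f at 0 has rank 0. Corank 2; j^3 = (4*u - 3*v)^3 is a perfect cube, so E-series; the 4-jet and mu = 6 give E_6.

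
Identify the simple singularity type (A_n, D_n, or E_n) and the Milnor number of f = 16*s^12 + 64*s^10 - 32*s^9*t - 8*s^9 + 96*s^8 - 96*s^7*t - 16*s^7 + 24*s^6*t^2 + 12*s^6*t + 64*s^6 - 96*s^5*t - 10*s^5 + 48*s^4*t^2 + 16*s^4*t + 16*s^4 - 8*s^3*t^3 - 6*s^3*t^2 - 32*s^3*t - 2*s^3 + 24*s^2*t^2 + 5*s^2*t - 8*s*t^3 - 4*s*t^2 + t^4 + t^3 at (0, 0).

Type D5, Milnor number mu = 5.

The Hessian of f at 0 has rank 0. Corank 2; j^3 = -(s - t)^2*(2*s - t) has shape L^2 M (L != M), so D-series; mu = 5 gives D_5.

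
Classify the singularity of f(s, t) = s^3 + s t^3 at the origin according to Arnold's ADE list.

E7

The Hessian of f at 0 is [[0, 0], [0, 0]] with rank 0, so corank 2. A Groebner basis of the Jacobian ideal J(f) in C{s,t} is {s^3, s*t^2, 3*s^2 + t^3}; counting standard monomials gives mu = 7. Corank 2; j^3 = s^3 is a perfect cube, so E-series; the 4-jet and mu = 7 give E_7.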